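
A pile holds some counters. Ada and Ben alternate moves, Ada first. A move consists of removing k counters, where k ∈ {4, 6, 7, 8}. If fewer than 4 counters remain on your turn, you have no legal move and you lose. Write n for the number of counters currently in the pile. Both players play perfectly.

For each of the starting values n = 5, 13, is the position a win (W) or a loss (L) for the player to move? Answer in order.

Compute win/loss labels from the base case upward. A position with no move is L. Any other position is W if it can reach an L in one move, else L.
n=0: no move → L
n=1: no move → L
n=2: no move → L
n=3: no move → L
n=4: reaches L-position 0 → W
n=5: reaches L-position 1 → W
n=6: reaches L-position 2 → W
n=7: reaches L-position 3 → W
n=8: reaches L-position 2 → W
n=9: reaches L-position 3 → W
n=10: reaches L-position 3 → W
n=11: reaches L-position 3 → W
n=12: only reaches 8(W), 6(W), 5(W), 4(W), all W → L
n=13: only reaches 9(W), 7(W), 6(W), 5(W), all W → L

5: W, 13: L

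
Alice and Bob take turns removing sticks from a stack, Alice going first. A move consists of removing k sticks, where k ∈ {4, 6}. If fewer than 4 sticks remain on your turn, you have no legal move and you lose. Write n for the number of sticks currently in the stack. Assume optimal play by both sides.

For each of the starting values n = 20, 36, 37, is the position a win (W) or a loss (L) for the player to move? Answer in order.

20: L, 36: W, 37: W

Compute win/loss labels from the base case upward. A position with no move is L. Any other position is W if it can reach an L in one move, else L.
n=0: no move → L
n=1: no move → L
n=2: no move → L
n=3: no move → L
n=4: W (go to 0, an L position)
n=5: W (go to 1, an L position)
n=6: W (go to 2, an L position)
n=7: W (go to 3, an L position)
n=8: W (go to 2, an L position)
n=9: W (go to 3, an L position)
n=10: L (options 6(W), 4(W) are all W)
n=11: L (options 7(W), 5(W) are all W)
n=12: L (options 8(W), 6(W) are all W)
n=13: L (options 9(W), 7(W) are all W)
n=14: W (go to 10, an L position)
n=15: W (go to 11, an L position)
n=16: W (go to 12, an L position)
n=17: W (go to 13, an L position)
n=18: W (go to 12, an L position)
n=19: W (go to 13, an L position)
n=20: L (options 16(W), 14(W) are all W)
n=21: L (options 17(W), 15(W) are all W)
n=22: L (options 18(W), 16(W) are all W)
n=23: L (options 19(W), 17(W) are all W)
n=24: W (go to 20, an L position)
n=25: W (go to 21, an L position)
n=26: W (go to 22, an L position)
n=27: W (go to 23, an L position)
n=28: W (go to 22, an L position)
n=29: W (go to 23, an L position)
n=30: L (options 26(W), 24(W) are all W)
n=31: L (options 27(W), 25(W) are all W)
n=32: L (options 28(W), 26(W) are all W)
n=33: L (options 29(W), 27(W) are all W)
n=34: W (go to 30, an L position)
n=35: W (go to 31, an L position)
n=36: W (go to 32, an L position)
n=37: W (go to 33, an L position)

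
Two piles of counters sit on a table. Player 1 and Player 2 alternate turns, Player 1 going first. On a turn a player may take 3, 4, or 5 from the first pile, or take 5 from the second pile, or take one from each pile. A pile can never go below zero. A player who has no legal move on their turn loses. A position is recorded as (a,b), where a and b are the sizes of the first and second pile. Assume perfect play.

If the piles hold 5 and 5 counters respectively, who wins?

Build the W/L table. Terminal = L. A non-terminal position is W if it has a move to some L; otherwise it is L.
No move ever increases a pile, so every position that can arise here has a ≤ 5 and b ≤ 5; it is enough to label the cells with 0 ≤ a ≤ 5 and 0 ≤ b ≤ 5.
Every move lowers a or b (never raises either), so fill the grid row by row in increasing a, and left to right within a row: each cell's successors are then already labelled.
      b=0  b=1  b=2  b=3  b=4  b=5
a=0:    L    L    L    L    L    W
a=1:    L    W    W    W    W    W
a=2:    L    W    L    L    L    W
a=3:    W    W    W    W    W    W
a=4:    W    W    W    W    W    L
a=5:    W    W    W    W    W    L
Cells with no legal move (terminal, hence L): (0,0), (0,1), (0,2), (0,3), (0,4), (1,0), (2,0).
The remaining L cells, each justified by listing all of its moves:
(2,2): the only move is to (1,1)(W), a W ⇒ L
(2,3): the only move is to (1,2)(W), a W ⇒ L
(2,4): the only move is to (1,3)(W), a W ⇒ L
(4,5): moves to (1,5)(W), (0,5)(W), (4,0)(W), (3,4)(W); every one is W ⇒ L
(5,5): moves to (2,5)(W), (1,5)(W), (0,5)(W), (5,0)(W), (4,4)(W); every one is W ⇒ L
Every other cell has at least one move into one of the L cells above, so it is W.
Every move from (5,5) reaches a W position, so the mover loses.

Player 2 wins.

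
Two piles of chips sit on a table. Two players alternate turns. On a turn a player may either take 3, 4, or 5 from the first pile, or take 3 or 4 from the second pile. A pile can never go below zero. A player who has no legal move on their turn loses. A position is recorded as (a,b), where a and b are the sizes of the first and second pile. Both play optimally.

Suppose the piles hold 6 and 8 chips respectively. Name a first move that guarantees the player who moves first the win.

Move to (2,8).

Label each position W (a win for the player to move) or L (a loss). A position with no legal move is L; any other position is W exactly when some move reaches an L, and L when every move reaches a W.
No move ever increases a pile, so every position that can arise here has a ≤ 6 and b ≤ 8; it is enough to label the cells with 0 ≤ a ≤ 6 and 0 ≤ b ≤ 8.
Every move lowers a or b (never raises either), so fill the grid row by row in increasing a, and left to right within a row: each cell's successors are then already labelled.
      b=0  b=1  b=2  b=3  b=4  b=5  b=6  b=7  b=8
a=0:    L    L    L    W    W    W    W    L    L
a=1:    L    L    L    W    W    W    W    L    L
a=2:    L    L    L    W    W    W    W    L    L
a=3:    W    W    W    L    L    L    W    W    W
a=4:    W    W    W    L    L    L    W    W    W
a=5:    W    W    W    L    L    L    W    W    W
a=6:    W    W    W    W    W    W    L    W    W
Cells with no legal move (terminal, hence L): (0,0), (0,1), (0,2), (1,0), (1,1), (1,2), (2,0), (2,1), (2,2).
The remaining L cells, each justified by listing all of its moves:
(0,7): L (options (0,4)(W), (0,3)(W) are all W)
(0,8): L (options (0,5)(W), (0,4)(W) are all W)
(1,7): L (options (1,4)(W), (1,3)(W) are all W)
(1,8): L (options (1,5)(W), (1,4)(W) are all W)
(2,7): L (options (2,4)(W), (2,3)(W) are all W)
(2,8): L (options (2,5)(W), (2,4)(W) are all W)
(3,3): L (options (0,3)(W), (3,0)(W) are all W)
(3,4): L (options (0,4)(W), (3,1)(W), (3,0)(W) are all W)
(3,5): L (options (0,5)(W), (3,2)(W), (3,1)(W) are all W)
(4,3): L (options (1,3)(W), (0,3)(W), (4,0)(W) are all W)
(4,4): L (options (1,4)(W), (0,4)(W), (4,1)(W), (4,0)(W) are all W)
(4,5): L (options (1,5)(W), (0,5)(W), (4,2)(W), (4,1)(W) are all W)
(5,3): L (options (2,3)(W), (1,3)(W), (0,3)(W), (5,0)(W) are all W)
(5,4): L (options (2,4)(W), (1,4)(W), (0,4)(W), (5,1)(W), (5,0)(W) are all W)
(5,5): L (options (2,5)(W), (1,5)(W), (0,5)(W), (5,2)(W), (5,1)(W) are all W)
(6,6): L (options (3,6)(W), (2,6)(W), (1,6)(W), (6,3)(W), (6,2)(W) are all W)
Every other cell has at least one move into one of the L cells above, so it is W.
From (6,8), the L positions reachable in one move are: (2,8), (1,8). Any move reaching one of these is winning.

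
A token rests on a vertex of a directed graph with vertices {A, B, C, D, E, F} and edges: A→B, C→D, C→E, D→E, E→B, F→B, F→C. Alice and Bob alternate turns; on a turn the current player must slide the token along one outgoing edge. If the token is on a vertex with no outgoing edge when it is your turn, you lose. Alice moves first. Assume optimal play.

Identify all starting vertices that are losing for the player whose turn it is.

B, D

Classify positions by backward induction: terminal positions (no move available) are L. From any other position, the mover wins iff some move reaches an L.
Every edge goes from a vertex to one that appears earlier in the order B, A, E, D, C, F, so processing vertices in that order labels each vertex after all of its successors.
B: no outgoing edge → L
A: reaches L-position B → W
E: reaches L-position B → W
D: only reaches E(W), which is W → L
C: reaches L-position D → W
F: reaches L-position B → W
Reading off the rows marked L gives the requested list; there are 2 such vertices.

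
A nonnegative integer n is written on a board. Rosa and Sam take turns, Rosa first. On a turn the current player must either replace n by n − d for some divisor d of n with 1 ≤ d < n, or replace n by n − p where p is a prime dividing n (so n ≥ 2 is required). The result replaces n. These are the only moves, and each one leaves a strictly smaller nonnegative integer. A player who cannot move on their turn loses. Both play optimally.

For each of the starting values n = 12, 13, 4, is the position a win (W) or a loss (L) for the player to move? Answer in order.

Work bottom-up. With no move the player to move loses. Otherwise the position is W if at least one move leads to an L position for the opponent, and L if every move leads to a W.
n=0: no move → L
n=1: no move → L
n=2: can move to 0, which is L ⇒ W
n=3: can move to 0, which is L ⇒ W
n=4: moves to 2(W), 3(W); every one is W ⇒ L
n=5: can move to 0, which is L ⇒ W
n=6: can move to 4, which is L ⇒ W
n=7: can move to 0, which is L ⇒ W
n=8: can move to 4, which is L ⇒ W
n=9: moves to 6(W), 8(W); every one is W ⇒ L
n=10: can move to 9, which is L ⇒ W
n=11: can move to 0, which is L ⇒ W
n=12: can move to 9, which is L ⇒ W
n=13: can move to 0, which is L ⇒ W

12: W, 13: W, 4: L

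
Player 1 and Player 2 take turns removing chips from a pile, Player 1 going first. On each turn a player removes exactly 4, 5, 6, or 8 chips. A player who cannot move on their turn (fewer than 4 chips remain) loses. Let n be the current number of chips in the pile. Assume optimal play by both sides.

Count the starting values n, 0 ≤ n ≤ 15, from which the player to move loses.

Positions with no move are L. A position that does have a move is losing for the player to move precisely when every available move leads to a winning position for the opponent. Fill in the labels:
n=0: no move → L
n=1: no move → L
n=2: no move → L
n=3: no move → L
n=4: can move to 0, which is L ⇒ W
n=5: can move to 1, which is L ⇒ W
n=6: can move to 2, which is L ⇒ W
n=7: can move to 3, which is L ⇒ W
n=8: can move to 3, which is L ⇒ W
n=9: can move to 3, which is L ⇒ W
n=10: can move to 2, which is L ⇒ W
n=11: can move to 3, which is L ⇒ W
n=12: moves to 8(W), 7(W), 6(W), 4(W); every one is W ⇒ L
n=13: moves to 9(W), 8(W), 7(W), 5(W); every one is W ⇒ L
n=14: moves to 10(W), 9(W), 8(W), 6(W); every one is W ⇒ L
n=15: moves to 11(W), 10(W), 9(W), 7(W); every one is W ⇒ L
L entries with 0 ≤ n ≤ 15: n = 0, 1, 2, 3, 12, 13, 14, 15; that makes 8.

8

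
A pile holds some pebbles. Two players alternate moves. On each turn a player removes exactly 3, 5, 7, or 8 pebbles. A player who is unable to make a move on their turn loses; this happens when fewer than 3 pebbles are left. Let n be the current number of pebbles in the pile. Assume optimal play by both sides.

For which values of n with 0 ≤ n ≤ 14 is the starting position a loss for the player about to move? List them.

0, 1, 2, 11, 12, 13

Classify positions by backward induction: terminal positions (no move available) are L. From any other position, the mover wins iff some move reaches an L.
n=0: no move → L
n=1: no move → L
n=2: no move → L
n=3: can move to 0, which is L ⇒ W
n=4: can move to 1, which is L ⇒ W
n=5: can move to 2, which is L ⇒ W
n=6: can move to 1, which is L ⇒ W
n=7: can move to 2, which is L ⇒ W
n=8: can move to 1, which is L ⇒ W
n=9: can move to 2, which is L ⇒ W
n=10: can move to 2, which is L ⇒ W
n=11: moves to 8(W), 6(W), 4(W), 3(W); every one is W ⇒ L
n=12: moves to 9(W), 7(W), 5(W), 4(W); every one is W ⇒ L
n=13: moves to 10(W), 8(W), 6(W), 5(W); every one is W ⇒ L
n=14: can move to 11, which is L ⇒ W
The losing starting values of n are exactly the entries labelled L in this table (6 of them).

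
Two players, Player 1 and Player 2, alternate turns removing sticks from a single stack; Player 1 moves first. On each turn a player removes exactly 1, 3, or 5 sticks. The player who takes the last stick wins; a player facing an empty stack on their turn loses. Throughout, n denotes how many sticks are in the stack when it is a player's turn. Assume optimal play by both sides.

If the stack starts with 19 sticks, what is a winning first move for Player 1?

Remove 1, leaving 18.

Work bottom-up. With no move the player to move loses. Otherwise the position is W if at least one move leads to an L position for the opponent, and L if every move leads to a W.
n=0: no move → L
n=1: W (go to 0, an L position)
n=2: L (sole option 1(W) is W)
n=3: W (go to 2, an L position)
n=4: L (options 3(W), 1(W) are all W)
n=5: W (go to 4, an L position)
n=6: L (options 5(W), 3(W), 1(W) are all W)
n=7: W (go to 6, an L position)
n=8: L (options 7(W), 5(W), 3(W) are all W)
n=9: W (go to 8, an L position)
n=10: L (options 9(W), 7(W), 5(W) are all W)
n=11: W (go to 10, an L position)
n=12: L (options 11(W), 9(W), 7(W) are all W)
n=13: W (go to 12, an L position)
n=14: L (options 13(W), 11(W), 9(W) are all W)
n=15: W (go to 14, an L position)
n=16: L (options 15(W), 13(W), 11(W) are all W)
n=17: W (go to 16, an L position)
n=18: L (options 17(W), 15(W), 13(W) are all W)
n=19: W (go to 18, an L position)
From 19, the L positions reachable in one move are: 18, 16, 14. Any move reaching one of these is winning.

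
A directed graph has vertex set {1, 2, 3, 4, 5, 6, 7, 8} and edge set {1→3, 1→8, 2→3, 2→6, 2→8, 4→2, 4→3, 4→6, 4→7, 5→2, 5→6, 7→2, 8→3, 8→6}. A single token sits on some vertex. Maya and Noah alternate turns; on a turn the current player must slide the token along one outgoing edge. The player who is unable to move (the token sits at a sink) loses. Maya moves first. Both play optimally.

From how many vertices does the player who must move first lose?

3

Build the W/L table. Terminal = L. A non-terminal position is W if it has a move to some L; otherwise it is L.
Every edge goes from a vertex to one that appears earlier in the order 3, 6, 8, 2, 1, 7, 4, 5, so processing vertices in that order labels each vertex after all of its successors.
3: no outgoing edge → L
6: no outgoing edge → L
8: reaches L-position 6 → W
2: reaches L-position 6 → W
1: reaches L-position 3 → W
7: only reaches 2(W), which is W → L
4: reaches L-position 7 → W
5: reaches L-position 6 → W
The L vertices are 3, 6, 7; that is 3 in all.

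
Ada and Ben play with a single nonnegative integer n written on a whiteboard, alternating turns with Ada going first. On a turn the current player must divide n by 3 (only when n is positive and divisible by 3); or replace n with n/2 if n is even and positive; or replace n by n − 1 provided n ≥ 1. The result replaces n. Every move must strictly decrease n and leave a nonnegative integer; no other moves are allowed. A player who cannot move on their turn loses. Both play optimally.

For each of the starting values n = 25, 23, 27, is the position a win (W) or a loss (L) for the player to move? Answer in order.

25: L, 23: L, 27: W

Work bottom-up. With no move the player to move loses. Otherwise the position is W if at least one move leads to an L position for the opponent, and L if every move leads to a W.
n=0: no move → L
n=1: →0(L), so W
n=2: →1(W) only, which is W, so L
n=3: →2(L), so W
n=4: →2(L), so W
n=5: →4(W) only, which is W, so L
n=6: →2(L), so W
n=7: →6(W) only, which is W, so L
n=8: →7(L), so W
n=9: →3(W), 8(W) — all W, so L
n=10: →5(L), so W
n=11: →10(W) only, which is W, so L
n=12: →11(L), so W
n=13: →12(W) only, which is W, so L
n=14: →7(L), so W
n=15: →5(L), so W
n=16: →8(W), 15(W) — all W, so L
n=17: →16(L), so W
n=18: →9(L), so W
n=19: →18(W) only, which is W, so L
n=20: →19(L), so W
n=21: →7(L), so W
n=22: →11(L), so W
n=23: →22(W) only, which is W, so L
n=24: →23(L), so W
n=25: →24(W) only, which is W, so L
n=26: →13(L), so W
n=27: →9(L), so W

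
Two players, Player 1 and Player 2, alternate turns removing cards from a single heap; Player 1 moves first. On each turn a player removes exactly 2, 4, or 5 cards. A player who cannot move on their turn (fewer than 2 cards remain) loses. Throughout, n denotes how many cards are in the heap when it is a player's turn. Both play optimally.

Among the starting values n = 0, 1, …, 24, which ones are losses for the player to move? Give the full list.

Label each position W (a win for the player to move) or L (a loss). A position with no legal move is L; any other position is W exactly when some move reaches an L, and L when every move reaches a W.
n=0: no move → L
n=1: no move → L
n=2: W (go to 0, an L position)
n=3: W (go to 1, an L position)
n=4: W (go to 0, an L position)
n=5: W (go to 1, an L position)
n=6: W (go to 1, an L position)
n=7: L (options 5(W), 3(W), 2(W) are all W)
n=8: L (options 6(W), 4(W), 3(W) are all W)
n=9: W (go to 7, an L position)
n=10: W (go to 8, an L position)
n=11: W (go to 7, an L position)
n=12: W (go to 8, an L position)
n=13: W (go to 8, an L position)
n=14: L (options 12(W), 10(W), 9(W) are all W)
n=15: L (options 13(W), 11(W), 10(W) are all W)
n=16: W (go to 14, an L position)
n=17: W (go to 15, an L position)
n=18: W (go to 14, an L position)
n=19: W (go to 15, an L position)
n=20: W (go to 15, an L position)
n=21: L (options 19(W), 17(W), 16(W) are all W)
n=22: L (options 20(W), 18(W), 17(W) are all W)
n=23: W (go to 21, an L position)
n=24: W (go to 22, an L position)
Reading off the rows marked L gives the requested list; there are 8 such values of n.

0, 1, 7, 8, 14, 15, 21, 22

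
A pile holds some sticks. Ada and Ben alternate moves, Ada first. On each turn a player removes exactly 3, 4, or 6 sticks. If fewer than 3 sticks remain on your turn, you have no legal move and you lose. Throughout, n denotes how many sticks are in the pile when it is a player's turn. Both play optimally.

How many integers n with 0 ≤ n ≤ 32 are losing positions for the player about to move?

Work bottom-up. With no move the player to move loses. Otherwise the position is W if at least one move leads to an L position for the opponent, and L if every move leads to a W.
n=0: no move → L
n=1: no move → L
n=2: no move → L
n=3: reaches L-position 0 → W
n=4: reaches L-position 1 → W
n=5: reaches L-position 2 → W
n=6: reaches L-position 2 → W
n=7: reaches L-position 1 → W
n=8: reaches L-position 2 → W
n=9: only reaches 6(W), 5(W), 3(W), all W → L
n=10: only reaches 7(W), 6(W), 4(W), all W → L
n=11: only reaches 8(W), 7(W), 5(W), all W → L
n=12: reaches L-position 9 → W
n=13: reaches L-position 10 → W
n=14: reaches L-position 11 → W
n=15: reaches L-position 11 → W
n=16: reaches L-position 10 → W
n=17: reaches L-position 11 → W
n=18: only reaches 15(W), 14(W), 12(W), all W → L
n=19: only reaches 16(W), 15(W), 13(W), all W → L
n=20: only reaches 17(W), 16(W), 14(W), all W → L
n=21: reaches L-position 18 → W
n=22: reaches L-position 19 → W
n=23: reaches L-position 20 → W
n=24: reaches L-position 20 → W
n=25: reaches L-position 19 → W
n=26: reaches L-position 20 → W
n=27: only reaches 24(W), 23(W), 21(W), all W → L
n=28: only reaches 25(W), 24(W), 22(W), all W → L
n=29: only reaches 26(W), 25(W), 23(W), all W → L
n=30: reaches L-position 27 → W
n=31: reaches L-position 28 → W
n=32: reaches L-position 29 → W
L entries with 0 ≤ n ≤ 32: n = 0, 1, 2, 9, 10, 11, 18, 19, 20, 27, 28, 29; that makes 12.

12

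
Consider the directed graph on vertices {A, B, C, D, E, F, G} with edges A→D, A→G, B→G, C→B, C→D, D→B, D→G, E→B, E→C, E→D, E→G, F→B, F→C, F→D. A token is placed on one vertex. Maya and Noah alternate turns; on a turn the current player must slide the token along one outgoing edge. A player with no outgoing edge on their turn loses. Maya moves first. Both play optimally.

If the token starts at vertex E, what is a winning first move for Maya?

Move to C.

Classify positions by backward induction: terminal positions (no move available) are L. From any other position, the mover wins iff some move reaches an L.
Every edge goes from a vertex to one that appears earlier in the order G, B, D, C, A, E, F, so processing vertices in that order labels each vertex after all of its successors.
G: no outgoing edge → L
B: W (go to G, an L position)
D: W (go to G, an L position)
C: L (options D(W), B(W) are all W)
A: W (go to G, an L position)
E: W (go to C, an L position)
F: W (go to C, an L position)
From E, the L positions reachable in one move are: C, G. Any move reaching one of these is winning.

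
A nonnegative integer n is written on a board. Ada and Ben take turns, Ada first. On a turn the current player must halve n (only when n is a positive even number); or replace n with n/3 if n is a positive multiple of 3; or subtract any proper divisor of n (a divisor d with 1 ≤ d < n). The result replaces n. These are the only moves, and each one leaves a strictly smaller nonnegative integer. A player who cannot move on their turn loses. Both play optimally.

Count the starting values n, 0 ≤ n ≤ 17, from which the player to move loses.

9

Label each position W (a win for the player to move) or L (a loss). A position with no legal move is L; any other position is W exactly when some move reaches an L, and L when every move reaches a W.
n=0: no move → L
n=1: no move → L
n=2: can move to 1, which is L ⇒ W
n=3: can move to 1, which is L ⇒ W
n=4: moves to 2(W), 3(W); every one is W ⇒ L
n=5: can move to 4, which is L ⇒ W
n=6: can move to 4, which is L ⇒ W
n=7: the only move is to 6(W), a W ⇒ L
n=8: can move to 4, which is L ⇒ W
n=9: moves to 3(W), 6(W), 8(W); every one is W ⇒ L
n=10: can move to 9, which is L ⇒ W
n=11: the only move is to 10(W), a W ⇒ L
n=12: can move to 4, which is L ⇒ W
n=13: the only move is to 12(W), a W ⇒ L
n=14: can move to 7, which is L ⇒ W
n=15: moves to 5(W), 10(W), 12(W), 14(W); every one is W ⇒ L
n=16: can move to 15, which is L ⇒ W
n=17: the only move is to 16(W), a W ⇒ L
L entries with 0 ≤ n ≤ 17: n = 0, 1, 4, 7, 9, 11, 13, 15, 17; that makes 9.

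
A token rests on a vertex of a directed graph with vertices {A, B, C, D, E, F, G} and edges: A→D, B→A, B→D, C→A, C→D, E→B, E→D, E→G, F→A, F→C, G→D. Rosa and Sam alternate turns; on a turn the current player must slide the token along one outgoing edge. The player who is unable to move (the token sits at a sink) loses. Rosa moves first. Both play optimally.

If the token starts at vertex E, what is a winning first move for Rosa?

Use the standard recursion: the mover loses at a terminal position; elsewhere, the mover wins exactly when some move hands the opponent an L position.
Every edge goes from a vertex to one that appears earlier in the order D, A, C, B, F, G, E, so processing vertices in that order labels each vertex after all of its successors.
D: no outgoing edge → L
A: →D(L), so W
C: →D(L), so W
B: →D(L), so W
F: →C(W), A(W) — all W, so L
G: →D(L), so W
E: →D(L), so W
From E, the L positions reachable in one move are: D.

Move to D.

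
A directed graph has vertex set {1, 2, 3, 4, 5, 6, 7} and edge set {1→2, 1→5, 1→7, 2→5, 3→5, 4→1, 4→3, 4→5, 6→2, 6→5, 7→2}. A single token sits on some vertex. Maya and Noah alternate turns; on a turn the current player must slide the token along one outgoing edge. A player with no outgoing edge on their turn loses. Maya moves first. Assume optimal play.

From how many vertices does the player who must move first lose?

2

Build the W/L table. Terminal = L. A non-terminal position is W if it has a move to some L; otherwise it is L.
Every edge goes from a vertex to one that appears earlier in the order 5, 2, 6, 3, 7, 1, 4, so processing vertices in that order labels each vertex after all of its successors.
5: no outgoing edge → L
2: W (go to 5, an L position)
6: W (go to 5, an L position)
3: W (go to 5, an L position)
7: L (sole option 2(W) is W)
1: W (go to 7, an L position)
4: W (go to 5, an L position)
The L vertices are 5, 7; that is 2 in all.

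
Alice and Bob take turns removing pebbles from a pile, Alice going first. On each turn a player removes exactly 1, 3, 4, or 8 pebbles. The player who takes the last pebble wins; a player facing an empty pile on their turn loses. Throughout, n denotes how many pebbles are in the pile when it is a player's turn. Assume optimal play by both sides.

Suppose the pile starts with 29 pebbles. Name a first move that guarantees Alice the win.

Compute win/loss labels from the base case upward. A position with no move is L. Any other position is W if it can reach an L in one move, else L.
n=0: no move → L
n=1: W (go to 0, an L position)
n=2: L (sole option 1(W) is W)
n=3: W (go to 2, an L position)
n=4: W (go to 0, an L position)
n=5: W (go to 2, an L position)
n=6: W (go to 2, an L position)
n=7: L (options 6(W), 4(W), 3(W) are all W)
n=8: W (go to 7, an L position)
n=9: L (options 8(W), 6(W), 5(W), 1(W) are all W)
n=10: W (go to 9, an L position)
n=11: W (go to 7, an L position)
n=12: W (go to 9, an L position)
n=13: W (go to 9, an L position)
n=14: L (options 13(W), 11(W), 10(W), 6(W) are all W)
n=15: W (go to 14, an L position)
n=16: L (options 15(W), 13(W), 12(W), 8(W) are all W)
n=17: W (go to 16, an L position)
n=18: W (go to 14, an L position)
n=19: W (go to 16, an L position)
n=20: W (go to 16, an L position)
n=21: L (options 20(W), 18(W), 17(W), 13(W) are all W)
n=22: W (go to 21, an L position)
n=23: L (options 22(W), 20(W), 19(W), 15(W) are all W)
n=24: W (go to 23, an L position)
n=25: W (go to 21, an L position)
n=26: W (go to 23, an L position)
n=27: W (go to 23, an L position)
n=28: L (options 27(W), 25(W), 24(W), 20(W) are all W)
n=29: W (go to 28, an L position)
From 29, the L positions reachable in one move are: 28, 21. Any move reaching one of these is winning.

Remove 1, leaving 28.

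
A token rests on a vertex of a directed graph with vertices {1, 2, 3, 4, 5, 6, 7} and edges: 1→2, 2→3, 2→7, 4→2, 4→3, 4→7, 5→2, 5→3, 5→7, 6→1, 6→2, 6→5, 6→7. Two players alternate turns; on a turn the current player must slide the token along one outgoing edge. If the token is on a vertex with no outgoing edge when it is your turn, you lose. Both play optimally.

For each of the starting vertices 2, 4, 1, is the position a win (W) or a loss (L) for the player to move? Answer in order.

Build the W/L table. Terminal = L. A non-terminal position is W if it has a move to some L; otherwise it is L.
Every edge goes from a vertex to one that appears earlier in the order 7, 3, 2, 5, 1, 6, 4, so processing vertices in that order labels each vertex after all of its successors.
7: no outgoing edge → L
3: no outgoing edge → L
2: can move to 3, which is L ⇒ W
5: can move to 3, which is L ⇒ W
1: the only move is to 2(W), a W ⇒ L
6: can move to 1, which is L ⇒ W
4: can move to 3, which is L ⇒ W

2: W, 4: W, 1: L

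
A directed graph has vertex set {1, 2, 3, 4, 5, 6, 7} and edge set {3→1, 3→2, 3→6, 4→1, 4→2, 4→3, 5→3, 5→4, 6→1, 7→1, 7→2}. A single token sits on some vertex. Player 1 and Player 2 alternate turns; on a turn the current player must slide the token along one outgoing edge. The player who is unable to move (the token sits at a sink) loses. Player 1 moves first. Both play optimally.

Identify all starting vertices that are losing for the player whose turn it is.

1, 2, 5

Build the W/L table. Terminal = L. A non-terminal position is W if it has a move to some L; otherwise it is L.
Every edge goes from a vertex to one that appears earlier in the order 1, 2, 6, 3, 7, 4, 5, so processing vertices in that order labels each vertex after all of its successors.
1: no outgoing edge → L
2: no outgoing edge → L
6: reaches L-position 1 → W
3: reaches L-position 2 → W
7: reaches L-position 2 → W
4: reaches L-position 2 → W
5: only reaches 4(W), 3(W), all W → L
The losing starting vertices are exactly the entries labelled L in this table (3 of them).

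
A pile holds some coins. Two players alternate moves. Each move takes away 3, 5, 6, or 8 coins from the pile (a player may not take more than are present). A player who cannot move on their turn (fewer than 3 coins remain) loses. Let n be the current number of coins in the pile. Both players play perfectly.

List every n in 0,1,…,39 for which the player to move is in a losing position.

Classify positions by backward induction: terminal positions (no move available) are L. From any other position, the mover wins iff some move reaches an L.
n=0: no move → L
n=1: no move → L
n=2: no move → L
n=3: W (go to 0, an L position)
n=4: W (go to 1, an L position)
n=5: W (go to 2, an L position)
n=6: W (go to 1, an L position)
n=7: W (go to 2, an L position)
n=8: W (go to 2, an L position)
n=9: W (go to 1, an L position)
n=10: W (go to 2, an L position)
n=11: L (options 8(W), 6(W), 5(W), 3(W) are all W)
n=12: L (options 9(W), 7(W), 6(W), 4(W) are all W)
n=13: L (options 10(W), 8(W), 7(W), 5(W) are all W)
n=14: W (go to 11, an L position)
n=15: W (go to 12, an L position)
n=16: W (go to 13, an L position)
n=17: W (go to 12, an L position)
n=18: W (go to 13, an L position)
n=19: W (go to 13, an L position)
n=20: W (go to 12, an L position)
n=21: W (go to 13, an L position)
n=22: L (options 19(W), 17(W), 16(W), 14(W) are all W)
n=23: L (options 20(W), 18(W), 17(W), 15(W) are all W)
n=24: L (options 21(W), 19(W), 18(W), 16(W) are all W)
n=25: W (go to 22, an L position)
n=26: W (go to 23, an L position)
n=27: W (go to 24, an L position)
n=28: W (go to 23, an L position)
n=29: W (go to 24, an L position)
n=30: W (go to 24, an L position)
n=31: W (go to 23, an L position)
n=32: W (go to 24, an L position)
n=33: L (options 30(W), 28(W), 27(W), 25(W) are all W)
n=34: L (options 31(W), 29(W), 28(W), 26(W) are all W)
n=35: L (options 32(W), 30(W), 29(W), 27(W) are all W)
n=36: W (go to 33, an L position)
n=37: W (go to 34, an L position)
n=38: W (go to 35, an L position)
n=39: W (go to 34, an L position)
Reading off the rows marked L gives the requested list; there are 12 such values of n.

0, 1, 2, 11, 12, 13, 22, 23, 24, 33, 34, 35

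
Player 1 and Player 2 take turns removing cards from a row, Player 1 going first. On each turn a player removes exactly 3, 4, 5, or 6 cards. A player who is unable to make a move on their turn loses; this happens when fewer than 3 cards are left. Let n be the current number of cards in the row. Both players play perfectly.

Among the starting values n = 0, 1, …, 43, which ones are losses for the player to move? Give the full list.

0, 1, 2, 9, 10, 11, 18, 19, 20, 27, 28, 29, 36, 37, 38

Compute win/loss labels from the base case upward. A position with no move is L. Any other position is W if it can reach an L in one move, else L.
n=0: no move → L
n=1: no move → L
n=2: no move → L
n=3: reaches L-position 0 → W
n=4: reaches L-position 1 → W
n=5: reaches L-position 2 → W
n=6: reaches L-position 2 → W
n=7: reaches L-position 2 → W
n=8: reaches L-position 2 → W
n=9: only reaches 6(W), 5(W), 4(W), 3(W), all W → L
n=10: only reaches 7(W), 6(W), 5(W), 4(W), all W → L
n=11: only reaches 8(W), 7(W), 6(W), 5(W), all W → L
n=12: reaches L-position 9 → W
n=13: reaches L-position 10 → W
n=14: reaches L-position 11 → W
n=15: reaches L-position 11 → W
n=16: reaches L-position 11 → W
n=17: reaches L-position 11 → W
n=18: only reaches 15(W), 14(W), 13(W), 12(W), all W → L
n=19: only reaches 16(W), 15(W), 14(W), 13(W), all W → L
n=20: only reaches 17(W), 16(W), 15(W), 14(W), all W → L
n=21: reaches L-position 18 → W
n=22: reaches L-position 19 → W
n=23: reaches L-position 20 → W
n=24: reaches L-position 20 → W
n=25: reaches L-position 20 → W
n=26: reaches L-position 20 → W
n=27: only reaches 24(W), 23(W), 22(W), 21(W), all W → L
n=28: only reaches 25(W), 24(W), 23(W), 22(W), all W → L
n=29: only reaches 26(W), 25(W), 24(W), 23(W), all W → L
n=30: reaches L-position 27 → W
n=31: reaches L-position 28 → W
n=32: reaches L-position 29 → W
n=33: reaches L-position 29 → W
n=34: reaches L-position 29 → W
n=35: reaches L-position 29 → W
n=36: only reaches 33(W), 32(W), 31(W), 30(W), all W → L
n=37: only reaches 34(W), 33(W), 32(W), 31(W), all W → L
n=38: only reaches 35(W), 34(W), 33(W), 32(W), all W → L
n=39: reaches L-position 36 → W
n=40: reaches L-position 37 → W
n=41: reaches L-position 38 → W
n=42: reaches L-position 38 → W
n=43: reaches L-position 38 → W
The losing starting values of n are exactly the entries labelled L in this table (15 of them).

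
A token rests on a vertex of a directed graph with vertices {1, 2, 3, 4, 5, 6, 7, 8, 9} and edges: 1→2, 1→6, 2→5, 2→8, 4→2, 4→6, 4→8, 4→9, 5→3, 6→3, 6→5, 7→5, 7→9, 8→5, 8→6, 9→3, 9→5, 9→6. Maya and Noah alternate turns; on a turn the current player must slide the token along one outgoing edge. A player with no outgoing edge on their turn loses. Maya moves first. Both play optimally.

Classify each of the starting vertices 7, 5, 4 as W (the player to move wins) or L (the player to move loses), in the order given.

Label each position W (a win for the player to move) or L (a loss). A position with no legal move is L; any other position is W exactly when some move reaches an L, and L when every move reaches a W.
Every edge goes from a vertex to one that appears earlier in the order 3, 5, 6, 9, 8, 2, 1, 7, 4, so processing vertices in that order labels each vertex after all of its successors.
3: no outgoing edge → L
5: W (go to 3, an L position)
6: W (go to 3, an L position)
9: W (go to 3, an L position)
8: L (options 6(W), 5(W) are all W)
2: W (go to 8, an L position)
1: L (options 2(W), 6(W) are all W)
7: L (options 9(W), 5(W) are all W)
4: W (go to 8, an L position)

7: L, 5: W, 4: W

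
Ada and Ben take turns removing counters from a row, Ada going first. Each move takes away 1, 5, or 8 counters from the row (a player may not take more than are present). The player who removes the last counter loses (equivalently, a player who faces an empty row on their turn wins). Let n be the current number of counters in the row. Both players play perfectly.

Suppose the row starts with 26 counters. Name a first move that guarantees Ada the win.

Remove 8, leaving 18.

Build the W/L table. Terminal = W. A non-terminal position is W if it has a move to some L; otherwise it is L.
n=0: no move; the opponent has just taken the last counter and therefore loses → W
n=1: →0(W) only, which is W, so L
n=2: →1(L), so W
n=3: →2(W) only, which is W, so L
n=4: →3(L), so W
n=5: →4(W), 0(W) — all W, so L
n=6: →5(L), so W
n=7: →6(W), 2(W) — all W, so L
n=8: →7(L), so W
n=9: →1(L), so W
n=10: →5(L), so W
n=11: →3(L), so W
n=12: →7(L), so W
n=13: →5(L), so W
n=14: →13(W), 9(W), 6(W) — all W, so L
n=15: →14(L), so W
n=16: →15(W), 11(W), 8(W) — all W, so L
n=17: →16(L), so W
n=18: →17(W), 13(W), 10(W) — all W, so L
n=19: →18(L), so W
n=20: →19(W), 15(W), 12(W) — all W, so L
n=21: →20(L), so W
n=22: →14(L), so W
n=23: →18(L), so W
n=24: →16(L), so W
n=25: →20(L), so W
n=26: →18(L), so W
From 26, the L positions reachable in one move are: 18.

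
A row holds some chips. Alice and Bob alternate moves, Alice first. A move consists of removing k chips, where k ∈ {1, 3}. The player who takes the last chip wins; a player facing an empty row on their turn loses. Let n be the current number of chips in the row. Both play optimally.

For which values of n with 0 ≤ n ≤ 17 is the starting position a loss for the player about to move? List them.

0, 2, 4, 6, 8, 10, 12, 14, 16

Use the standard recursion: the mover loses at a terminal position; elsewhere, the mover wins exactly when some move hands the opponent an L position.
n=0: no move → L
n=1: can move to 0, which is L ⇒ W
n=2: the only move is to 1(W), a W ⇒ L
n=3: can move to 2, which is L ⇒ W
n=4: moves to 3(W), 1(W); every one is W ⇒ L
n=5: can move to 4, which is L ⇒ W
n=6: moves to 5(W), 3(W); every one is W ⇒ L
n=7: can move to 6, which is L ⇒ W
n=8: moves to 7(W), 5(W); every one is W ⇒ L
n=9: can move to 8, which is L ⇒ W
n=10: moves to 9(W), 7(W); every one is W ⇒ L
n=11: can move to 10, which is L ⇒ W
n=12: moves to 11(W), 9(W); every one is W ⇒ L
n=13: can move to 12, which is L ⇒ W
n=14: moves to 13(W), 11(W); every one is W ⇒ L
n=15: can move to 14, which is L ⇒ W
n=16: moves to 15(W), 13(W); every one is W ⇒ L
n=17: can move to 16, which is L ⇒ W
The losing starting values of n are exactly the entries labelled L in this table (9 of them).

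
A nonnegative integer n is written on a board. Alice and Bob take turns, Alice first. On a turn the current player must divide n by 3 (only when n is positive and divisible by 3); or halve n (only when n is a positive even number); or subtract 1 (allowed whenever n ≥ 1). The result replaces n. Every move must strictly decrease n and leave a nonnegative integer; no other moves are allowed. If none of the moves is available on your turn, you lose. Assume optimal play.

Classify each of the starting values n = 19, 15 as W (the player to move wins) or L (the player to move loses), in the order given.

Classify positions by backward induction: terminal positions (no move available) are L. From any other position, the mover wins iff some move reaches an L.
n=0: no move → L
n=1: W (go to 0, an L position)
n=2: L (sole option 1(W) is W)
n=3: W (go to 2, an L position)
n=4: W (go to 2, an L position)
n=5: L (sole option 4(W) is W)
n=6: W (go to 2, an L position)
n=7: L (sole option 6(W) is W)
n=8: W (go to 7, an L position)
n=9: L (options 3(W), 8(W) are all W)
n=10: W (go to 5, an L position)
n=11: L (sole option 10(W) is W)
n=12: W (go to 11, an L position)
n=13: L (sole option 12(W) is W)
n=14: W (go to 7, an L position)
n=15: W (go to 5, an L position)
n=16: L (options 8(W), 15(W) are all W)
n=17: W (go to 16, an L position)
n=18: W (go to 9, an L position)
n=19: L (sole option 18(W) is W)

19: L, 15: W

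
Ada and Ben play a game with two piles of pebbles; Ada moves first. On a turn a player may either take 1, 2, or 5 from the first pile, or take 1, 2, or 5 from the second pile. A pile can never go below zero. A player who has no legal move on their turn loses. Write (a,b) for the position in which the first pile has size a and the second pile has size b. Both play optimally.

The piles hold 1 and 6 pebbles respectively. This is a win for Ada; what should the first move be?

Move to (0,6).

Build the W/L table. Terminal = L. A non-terminal position is W if it has a move to some L; otherwise it is L.
No move ever increases a pile, so every position that can arise here has a ≤ 1 and b ≤ 6; it is enough to label the cells with 0 ≤ a ≤ 1 and 0 ≤ b ≤ 6.
Every move lowers a or b (never raises either), so fill the grid row by row in increasing a, and left to right within a row: each cell's successors are then already labelled.
      b=0  b=1  b=2  b=3  b=4  b=5  b=6
a=0:    L    W    W    L    W    W    L
a=1:    W    L    W    W    L    W    W
Cells with no legal move (terminal, hence L): (0,0).
The remaining L cells, each justified by listing all of its moves:
(0,3): moves to (0,2)(W), (0,1)(W); every one is W ⇒ L
(0,6): moves to (0,5)(W), (0,4)(W), (0,1)(W); every one is W ⇒ L
(1,1): moves to (0,1)(W), (1,0)(W); every one is W ⇒ L
(1,4): moves to (0,4)(W), (1,3)(W), (1,2)(W); every one is W ⇒ L
Every other cell has at least one move into one of the L cells above, so it is W.
From (1,6), the L positions reachable in one move are: (0,6), (1,4), (1,1). Any move reaching one of these is winning.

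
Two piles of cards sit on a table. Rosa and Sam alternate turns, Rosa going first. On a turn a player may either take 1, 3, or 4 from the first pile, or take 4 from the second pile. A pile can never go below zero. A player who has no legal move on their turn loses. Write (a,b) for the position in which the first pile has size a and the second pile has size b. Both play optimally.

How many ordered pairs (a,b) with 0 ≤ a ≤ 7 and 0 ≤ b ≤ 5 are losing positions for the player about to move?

Classify positions by backward induction: terminal positions (no move available) are L. From any other position, the mover wins iff some move reaches an L.
Every move lowers a or b (never raises either), so fill the grid row by row in increasing a, and left to right within a row: each cell's successors are then already labelled.
      b=0  b=1  b=2  b=3  b=4  b=5
a=0:    L    L    L    L    W    W
a=1:    W    W    W    W    L    L
a=2:    L    L    L    L    W    W
a=3:    W    W    W    W    L    L
a=4:    W    W    W    W    W    W
a=5:    W    W    W    W    W    W
a=6:    W    W    W    W    W    W
a=7:    L    L    L    L    W    W
Cells with no legal move (terminal, hence L): (0,0), (0,1), (0,2), (0,3).
The remaining L cells, each justified by listing all of its moves:
(1,4): only reaches (0,4)(W), (1,0)(W), all W → L
(1,5): only reaches (0,5)(W), (1,1)(W), all W → L
(2,0): only reaches (1,0)(W), which is W → L
(2,1): only reaches (1,1)(W), which is W → L
(2,2): only reaches (1,2)(W), which is W → L
(2,3): only reaches (1,3)(W), which is W → L
(3,4): only reaches (2,4)(W), (0,4)(W), (3,0)(W), all W → L
(3,5): only reaches (2,5)(W), (0,5)(W), (3,1)(W), all W → L
(7,0): only reaches (6,0)(W), (4,0)(W), (3,0)(W), all W → L
(7,1): only reaches (6,1)(W), (4,1)(W), (3,1)(W), all W → L
(7,2): only reaches (6,2)(W), (4,2)(W), (3,2)(W), all W → L
(7,3): only reaches (6,3)(W), (4,3)(W), (3,3)(W), all W → L
Every other cell has at least one move into one of the L cells above, so it is W.
L cells per row: a=0: 4, a=1: 2, a=2: 4, a=3: 2, a=4: 0, a=5: 0, a=6: 0, a=7: 4; total 16.

16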